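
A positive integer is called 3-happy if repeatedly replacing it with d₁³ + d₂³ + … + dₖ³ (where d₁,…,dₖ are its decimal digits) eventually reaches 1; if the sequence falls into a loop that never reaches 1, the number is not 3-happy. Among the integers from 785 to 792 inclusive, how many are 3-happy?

785: 785 → 980 → 1241 → 74 → 407 → 407  — not 3-happy
786: 786 → 1071 → 345 → 216 → 225 → 141 → 66 → 432 → 99 → 1458 → 702 → 351 → 153 → 153  — not 3-happy
787: 787 → 1198 → 1243 → 100 → 1  — 3-happy
788: 788 → 1367 → 587 → 980 → 1241 → 74 → 407 → 407  — not 3-happy
789: 789 → 1584 → 702 → 351 → 153 → 153  — not 3-happy
790: 790 → 1072 → 352 → 160 → 217 → 352  — not 3-happy
791: 791 → 1073 → 371 → 371  — not 3-happy
792: 792 → 1080 → 513 → 153 → 153  — not 3-happy
3-happy: 787

1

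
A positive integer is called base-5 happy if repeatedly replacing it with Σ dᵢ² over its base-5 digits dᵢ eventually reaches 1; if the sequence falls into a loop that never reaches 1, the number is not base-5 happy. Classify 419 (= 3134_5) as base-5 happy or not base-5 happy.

419 = (3,1,3,4)_5 → 3² + 1² + 3² + 4² = 35
35 = (1,2,0)_5 → 1² + 2² + 0² = 5
5 = (1,0)_5 → 1² + 0² = 1  — reached 1.

base-5 happy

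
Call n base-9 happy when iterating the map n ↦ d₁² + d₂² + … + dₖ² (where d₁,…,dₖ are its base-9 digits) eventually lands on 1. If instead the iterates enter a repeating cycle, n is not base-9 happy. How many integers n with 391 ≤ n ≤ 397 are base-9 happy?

391: 391 → 81 → 1  — base-9 happy
392: 392 → 90 → 2 → 4 → 16 → 50 → 50  — not base-9 happy
393: 393 → 101 → 9 → 1  — base-9 happy
394: 394 → 114 → 46 → 26 → 68 → 74 → 68  — not base-9 happy
395: 395 → 129 → 35 → 73 → 65 → 53 → 89 → 65  — not base-9 happy
396: 396 → 80 → 128 → 30 → 18 → 4 → 16 → 50 → 50  — not base-9 happy
397: 397 → 81 → 1  — base-9 happy
base-9 happy: 391, 393, 397

3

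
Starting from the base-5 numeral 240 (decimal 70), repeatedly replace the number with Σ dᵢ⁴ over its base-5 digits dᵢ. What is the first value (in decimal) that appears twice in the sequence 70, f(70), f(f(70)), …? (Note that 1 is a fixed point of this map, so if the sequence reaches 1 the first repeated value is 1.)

70 = (2,4,0)_5 → 2⁴ + 4⁴ + 0⁴ = 272
272 = (2,0,4,2)_5 → 2⁴ + 0⁴ + 4⁴ + 2⁴ = 288
288 = (2,1,2,3)_5 → 2⁴ + 1⁴ + 2⁴ + 3⁴ = 114
114 = (4,2,4)_5 → 4⁴ + 2⁴ + 4⁴ = 528
528 = (4,1,0,3)_5 → 4⁴ + 1⁴ + 0⁴ + 3⁴ = 338
338 = (2,3,2,3)_5 → 2⁴ + 3⁴ + 2⁴ + 3⁴ = 194
194 = (1,2,3,4)_5 → 1⁴ + 2⁴ + 3⁴ + 4⁴ = 354
354 = (2,4,0,4)_5 → 2⁴ + 4⁴ + 0⁴ + 4⁴ = 528  — 528 already appeared earlier.

528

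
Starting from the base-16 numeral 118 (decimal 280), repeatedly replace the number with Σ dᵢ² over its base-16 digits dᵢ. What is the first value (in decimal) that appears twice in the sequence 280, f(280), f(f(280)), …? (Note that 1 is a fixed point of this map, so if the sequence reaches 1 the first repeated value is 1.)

1

280 = (1,1,8)_16 → 1² + 1² + 8² = 66
66 = (4,2)_16 → 4² + 2² = 20
20 = (1,4)_16 → 1² + 4² = 17
17 = (1,1)_16 → 1² + 1² = 2
2 = (2)_16 → 2² = 4
4 = (4)_16 → 4² = 16
16 = (1,0)_16 → 1² + 0² = 1  — reached the fixed point 1.
1 → 1, so 1 is the first repeated value.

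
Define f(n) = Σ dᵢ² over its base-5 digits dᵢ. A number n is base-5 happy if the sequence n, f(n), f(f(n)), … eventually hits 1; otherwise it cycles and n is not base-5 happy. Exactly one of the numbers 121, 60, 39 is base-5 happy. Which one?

121

121: 121 → 33 → 11 → 5 → 1  — reaches 1 (base-5 happy)
60: 60 → 8 → 10 → 4 → 16 → 10  — repeats 10 (not base-5 happy)
39: 39 → 21 → 17 → 13 → 13  — repeats 13 (not base-5 happy)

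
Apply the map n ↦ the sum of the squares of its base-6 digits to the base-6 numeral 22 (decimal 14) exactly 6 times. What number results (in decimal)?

14 = (2,2)_6 → 8
8 = (1,2)_6 → 5
5 = (5)_6 → 25
25 = (4,1)_6 → 17
17 = (2,5)_6 → 29
29 = (4,5)_6 → 41

41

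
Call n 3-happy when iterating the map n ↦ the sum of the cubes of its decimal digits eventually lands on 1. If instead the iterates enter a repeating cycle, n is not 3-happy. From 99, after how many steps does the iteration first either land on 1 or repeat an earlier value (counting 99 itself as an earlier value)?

5

99 → 9³ + 9³ = 729 + 729 = 1458
1458 → 1³ + 4³ + 5³ + 8³ = 1 + 64 + 125 + 512 = 702
702 → 7³ + 0³ + 2³ = 343 + 0 + 8 = 351
351 → 3³ + 5³ + 1³ = 27 + 125 + 1 = 153
153 → 1³ + 5³ + 3³ = 1 + 125 + 27 = 153  — 153 repeats.
That took 5 steps.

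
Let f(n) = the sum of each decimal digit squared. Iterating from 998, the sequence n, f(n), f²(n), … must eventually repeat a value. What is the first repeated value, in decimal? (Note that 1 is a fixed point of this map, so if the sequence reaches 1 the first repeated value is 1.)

998 → 9² + 9² + 8² = 81 + 81 + 64 = 226
226 → 2² + 2² + 6² = 4 + 4 + 36 = 44
44 → 4² + 4² = 16 + 16 = 32
32 → 3² + 2² = 9 + 4 = 13
13 → 1² + 3² = 1 + 9 = 10
10 → 1² + 0² = 1 + 0 = 1  — reached the fixed point 1.
1 → 1, so 1 is the first repeated value.

1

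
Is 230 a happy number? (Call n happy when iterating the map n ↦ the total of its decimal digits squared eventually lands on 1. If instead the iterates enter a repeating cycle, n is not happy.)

230 → 2² + 3² + 0² = 13
13 → 1² + 3² = 10
10 → 1² + 0² = 1  — reached 1.

happy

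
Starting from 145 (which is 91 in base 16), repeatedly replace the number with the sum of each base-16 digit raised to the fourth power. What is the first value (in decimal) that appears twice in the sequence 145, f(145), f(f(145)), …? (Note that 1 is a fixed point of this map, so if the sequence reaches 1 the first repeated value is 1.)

145 = (9,1)_16 → 9⁴ + 1⁴ = 6561 + 1 = 6562
6562 = (1,9,10,2)_16 → 1⁴ + 9⁴ + 10⁴ + 2⁴ = 1 + 6561 + 10000 + 16 = 16578
16578 = (4,0,12,2)_16 → 4⁴ + 0⁴ + 12⁴ + 2⁴ = 256 + 0 + 20736 + 16 = 21008
21008 = (5,2,1,0)_16 → 5⁴ + 2⁴ + 1⁴ + 0⁴ = 625 + 16 + 1 + 0 = 642
642 = (2,8,2)_16 → 2⁴ + 8⁴ + 2⁴ = 16 + 4096 + 16 = 4128
4128 = (1,0,2,0)_16 → 1⁴ + 0⁴ + 2⁴ + 0⁴ = 1 + 0 + 16 + 0 = 17
17 = (1,1)_16 → 1⁴ + 1⁴ = 1 + 1 = 2
2 = (2)_16 → 2⁴ = 16
16 = (1,0)_16 → 1⁴ + 0⁴ = 1 + 0 = 1  — reached the fixed point 1.
1 → 1, so 1 is the first repeated value.

1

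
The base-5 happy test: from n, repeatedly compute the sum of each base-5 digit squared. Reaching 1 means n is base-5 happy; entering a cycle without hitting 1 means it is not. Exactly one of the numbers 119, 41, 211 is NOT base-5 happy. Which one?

211

119: 119 → 41 → 11 → 5 → 1  — reaches 1 (base-5 happy)
41: 41 → 11 → 5 → 1  — reaches 1 (base-5 happy)
211: 211 → 15 → 9 → 17 → 13 → 13  — repeats 13 (not base-5 happy)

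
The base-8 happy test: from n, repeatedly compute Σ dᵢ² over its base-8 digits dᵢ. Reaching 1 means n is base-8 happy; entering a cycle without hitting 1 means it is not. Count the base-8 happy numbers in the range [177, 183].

1

177: 177 → 41 → 26 → 13 → 26  — not base-8 happy
178: 178 → 44 → 41 → 26 → 13 → 26  — not base-8 happy
179: 179 → 49 → 37 → 41 → 26 → 13 → 26  — not base-8 happy
180: 180 → 56 → 49 → 37 → 41 → 26 → 13 → 26  — not base-8 happy
181: 181 → 65 → 2 → 4 → 16 → 4  — not base-8 happy
182: 182 → 76 → 18 → 8 → 1  — base-8 happy
183: 183 → 89 → 11 → 10 → 5 → 25 → 10  — not base-8 happy
base-8 happy: 182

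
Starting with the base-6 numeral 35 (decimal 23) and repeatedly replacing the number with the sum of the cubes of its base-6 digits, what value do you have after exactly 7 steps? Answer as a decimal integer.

73

23 = (3,5)_6 → 3³ + 5³ = 27 + 125 = 152
152 = (4,1,2)_6 → 4³ + 1³ + 2³ = 64 + 1 + 8 = 73
73 = (2,0,1)_6 → 2³ + 0³ + 1³ = 8 + 0 + 1 = 9
9 = (1,3)_6 → 1³ + 3³ = 1 + 27 = 28
28 = (4,4)_6 → 4³ + 4³ = 64 + 64 = 128
128 = (3,3,2)_6 → 3³ + 3³ + 2³ = 27 + 27 + 8 = 62
62 = (1,4,2)_6 → 1³ + 4³ + 2³ = 1 + 64 + 8 = 73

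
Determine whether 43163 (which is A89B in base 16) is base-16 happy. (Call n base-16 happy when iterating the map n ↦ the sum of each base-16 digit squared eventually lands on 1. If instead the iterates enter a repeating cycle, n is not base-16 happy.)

base-16 happy

43163 = (10,8,9,11)_16 → 10² + 8² + 9² + 11² = 366
366 = (1,6,14)_16 → 1² + 6² + 14² = 233
233 = (14,9)_16 → 14² + 9² = 277
277 = (1,1,5)_16 → 1² + 1² + 5² = 27
27 = (1,11)_16 → 1² + 11² = 122
122 = (7,10)_16 → 7² + 10² = 149
149 = (9,5)_16 → 9² + 5² = 106
106 = (6,10)_16 → 6² + 10² = 136
136 = (8,8)_16 → 8² + 8² = 128
128 = (8,0)_16 → 8² + 0² = 64
64 = (4,0)_16 → 4² + 0² = 16
16 = (1,0)_16 → 1² + 0² = 1  — reached 1.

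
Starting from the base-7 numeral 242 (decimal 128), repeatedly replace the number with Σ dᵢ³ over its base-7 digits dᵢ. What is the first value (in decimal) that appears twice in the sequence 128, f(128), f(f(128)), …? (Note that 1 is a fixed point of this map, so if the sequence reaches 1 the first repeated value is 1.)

92

128 = (2,4,2)_7 → 2³ + 4³ + 2³ = 8 + 64 + 8 = 80
80 = (1,4,3)_7 → 1³ + 4³ + 3³ = 1 + 64 + 27 = 92
92 = (1,6,1)_7 → 1³ + 6³ + 1³ = 1 + 216 + 1 = 218
218 = (4,3,1)_7 → 4³ + 3³ + 1³ = 64 + 27 + 1 = 92  — 92 already appeared earlier.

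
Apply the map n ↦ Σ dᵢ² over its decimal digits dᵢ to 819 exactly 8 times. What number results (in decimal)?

819 → 8² + 1² + 9² = 146
146 → 1² + 4² + 6² = 53
53 → 5² + 3² = 34
34 → 3² + 4² = 25
25 → 2² + 5² = 29
29 → 2² + 9² = 85
85 → 8² + 5² = 89
89 → 8² + 9² = 145

145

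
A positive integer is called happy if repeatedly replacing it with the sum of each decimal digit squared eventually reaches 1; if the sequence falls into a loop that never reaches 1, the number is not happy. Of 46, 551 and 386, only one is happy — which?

386

46: 46 → 52 → 29 → 85 → 89 → 145 → 42 → 20 → 4 → 16 → 37 → 58 → 89  — repeats 89 (not happy)
551: 551 → 51 → 26 → 40 → 16 → 37 → 58 → 89 → 145 → 42 → 20 → 4 → 16  — repeats 16 (not happy)
386: 386 → 109 → 82 → 68 → 100 → 1  — reaches 1 (happy)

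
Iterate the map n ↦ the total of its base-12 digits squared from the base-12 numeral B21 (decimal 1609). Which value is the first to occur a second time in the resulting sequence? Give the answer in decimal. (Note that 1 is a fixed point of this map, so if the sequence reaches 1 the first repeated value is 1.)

1609 = (11,2,1)_12 → 11² + 2² + 1² = 126
126 = (10,6)_12 → 10² + 6² = 136
136 = (11,4)_12 → 11² + 4² = 137
137 = (11,5)_12 → 11² + 5² = 146
146 = (1,0,2)_12 → 1² + 0² + 2² = 5
5 = (5)_12 → 5² = 25
25 = (2,1)_12 → 2² + 1² = 5  — 5 already appeared earlier.

5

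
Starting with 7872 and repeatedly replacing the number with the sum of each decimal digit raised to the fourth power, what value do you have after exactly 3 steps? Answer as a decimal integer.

7872 → 7⁴ + 8⁴ + 7⁴ + 2⁴ = 2401 + 4096 + 2401 + 16 = 8914
8914 → 8⁴ + 9⁴ + 1⁴ + 4⁴ = 4096 + 6561 + 1 + 256 = 10914
10914 → 1⁴ + 0⁴ + 9⁴ + 1⁴ + 4⁴ = 1 + 0 + 6561 + 1 + 256 = 6819

6819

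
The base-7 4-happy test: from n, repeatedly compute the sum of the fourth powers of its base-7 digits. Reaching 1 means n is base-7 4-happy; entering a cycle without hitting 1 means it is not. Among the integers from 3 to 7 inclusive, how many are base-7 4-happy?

1

3: 3 → 81 → 513 → 179 → 593 → 1251 → 1043 → 97 → 2593 → 1459 → 963 → 1153 → 803 → 673 → 1923 → 1507 → 913 → 609 → 707 → 97  — not base-7 4-happy
4: 4 → 256 → 882 → 272 → 2002 → 2546 → 1938 → 2258 → 1808 → 1938  — not base-7 4-happy
5: 5 → 625 → 1267 → 1633 → 913 → 609 → 707 → 97 → 2593 → 1459 → 963 → 1153 → 803 → 673 → 1923 → 1507 → 913  — not base-7 4-happy
6: 6 → 1296 → 788 → 288 → 1922 → 1138 → 354 → 258 → 1922  — not base-7 4-happy
7: 7 → 1  — base-7 4-happy
base-7 4-happy: 7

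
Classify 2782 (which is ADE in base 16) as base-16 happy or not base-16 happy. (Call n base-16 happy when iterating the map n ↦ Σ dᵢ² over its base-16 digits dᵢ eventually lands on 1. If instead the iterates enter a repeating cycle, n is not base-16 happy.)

not base-16 happy

2782 = (10,13,14)_16 → 10² + 13² + 14² = 100 + 169 + 196 = 465
465 = (1,13,1)_16 → 1² + 13² + 1² = 1 + 169 + 1 = 171
171 = (10,11)_16 → 10² + 11² = 100 + 121 = 221
221 = (13,13)_16 → 13² + 13² = 169 + 169 = 338
338 = (1,5,2)_16 → 1² + 5² + 2² = 1 + 25 + 4 = 30
30 = (1,14)_16 → 1² + 14² = 1 + 196 = 197
197 = (12,5)_16 → 12² + 5² = 144 + 25 = 169
169 = (10,9)_16 → 10² + 9² = 100 + 81 = 181
181 = (11,5)_16 → 11² + 5² = 121 + 25 = 146
146 = (9,2)_16 → 9² + 2² = 81 + 4 = 85
85 = (5,5)_16 → 5² + 5² = 25 + 25 = 50
50 = (3,2)_16 → 3² + 2² = 9 + 4 = 13
13 = (13)_16 → 13² = 169  — 169 already seen; the sequence cycles without reaching 1.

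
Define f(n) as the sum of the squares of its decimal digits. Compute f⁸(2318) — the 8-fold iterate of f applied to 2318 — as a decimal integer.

2318 → 2² + 3² + 1² + 8² = 78
78 → 7² + 8² = 113
113 → 1² + 1² + 3² = 11
11 → 1² + 1² = 2
2 → 2² = 4
4 → 4² = 16
16 → 1² + 6² = 37
37 → 3² + 7² = 58

58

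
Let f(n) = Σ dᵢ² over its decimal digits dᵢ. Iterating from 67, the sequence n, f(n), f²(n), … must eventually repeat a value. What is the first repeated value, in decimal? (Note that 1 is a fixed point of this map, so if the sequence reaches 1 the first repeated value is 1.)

89

67 → 85
85 → 89
89 → 145
145 → 42
42 → 20
20 → 4
4 → 16
16 → 37
37 → 58
58 → 89  — 89 already appeared earlier.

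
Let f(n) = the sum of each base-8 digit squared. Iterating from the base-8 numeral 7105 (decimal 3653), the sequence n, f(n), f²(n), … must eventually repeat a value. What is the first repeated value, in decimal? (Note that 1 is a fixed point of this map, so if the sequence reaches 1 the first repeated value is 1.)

10

3653 = (7,1,0,5)_8 → 75
75 = (1,1,3)_8 → 11
11 = (1,3)_8 → 10
10 = (1,2)_8 → 5
5 = (5)_8 → 25
25 = (3,1)_8 → 10  — 10 already appeared earlier.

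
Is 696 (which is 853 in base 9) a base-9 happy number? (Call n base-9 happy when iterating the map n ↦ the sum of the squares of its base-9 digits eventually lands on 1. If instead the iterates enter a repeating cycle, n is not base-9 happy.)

696 = (8,5,3)_9 → 8² + 5² + 3² = 98
98 = (1,1,8)_9 → 1² + 1² + 8² = 66
66 = (7,3)_9 → 7² + 3² = 58
58 = (6,4)_9 → 6² + 4² = 52
52 = (5,7)_9 → 5² + 7² = 74
74 = (8,2)_9 → 8² + 2² = 68
68 = (7,5)_9 → 7² + 5² = 74  — 74 already seen; the sequence cycles without reaching 1.

not base-9 happy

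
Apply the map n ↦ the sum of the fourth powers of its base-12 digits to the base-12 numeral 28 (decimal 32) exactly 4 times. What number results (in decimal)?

20016

32 = (2,8)_12 → 2⁴ + 8⁴ = 4112
4112 = (2,4,6,8)_12 → 2⁴ + 4⁴ + 6⁴ + 8⁴ = 5664
5664 = (3,3,4,0)_12 → 3⁴ + 3⁴ + 4⁴ + 0⁴ = 418
418 = (2,10,10)_12 → 2⁴ + 10⁴ + 10⁴ = 20016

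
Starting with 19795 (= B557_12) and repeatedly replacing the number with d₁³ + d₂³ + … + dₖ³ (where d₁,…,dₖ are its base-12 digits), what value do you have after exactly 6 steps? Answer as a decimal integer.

19795 = (11,5,5,7)_12 → 1924
1924 = (1,1,4,4)_12 → 130
130 = (10,10)_12 → 2000
2000 = (1,1,10,8)_12 → 1514
1514 = (10,6,2)_12 → 1224
1224 = (8,6,0)_12 → 728

728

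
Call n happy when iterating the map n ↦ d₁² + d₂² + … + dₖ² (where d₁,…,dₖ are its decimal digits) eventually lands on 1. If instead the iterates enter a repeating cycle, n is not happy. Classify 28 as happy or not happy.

28 → 2² + 8² = 4 + 64 = 68
68 → 6² + 8² = 36 + 64 = 100
100 → 1² + 0² + 0² = 1 + 0 + 0 = 1  — reached 1.

happy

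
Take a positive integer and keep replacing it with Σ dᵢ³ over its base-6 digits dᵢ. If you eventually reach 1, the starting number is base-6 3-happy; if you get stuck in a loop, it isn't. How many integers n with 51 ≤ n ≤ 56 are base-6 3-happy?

3

51: 51 → 36 → 1  — base-6 3-happy
52: 52 → 73 → 9 → 28 → 128 → 62 → 73  — not base-6 3-happy
53: 53 → 134 → 99 → 99  — not base-6 3-happy
54: 54 → 28 → 128 → 62 → 73 → 9 → 28  — not base-6 3-happy
55: 55 → 29 → 189 → 153 → 92 → 43 → 3 → 27 → 91 → 36 → 1  — base-6 3-happy
56: 56 → 36 → 1  — base-6 3-happy
base-6 3-happy: 51, 55, 56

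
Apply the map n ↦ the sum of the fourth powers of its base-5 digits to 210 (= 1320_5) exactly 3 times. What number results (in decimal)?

210 = (1,3,2,0)_5 → 1⁴ + 3⁴ + 2⁴ + 0⁴ = 98
98 = (3,4,3)_5 → 3⁴ + 4⁴ + 3⁴ = 418
418 = (3,1,3,3)_5 → 3⁴ + 1⁴ + 3⁴ + 3⁴ = 244

244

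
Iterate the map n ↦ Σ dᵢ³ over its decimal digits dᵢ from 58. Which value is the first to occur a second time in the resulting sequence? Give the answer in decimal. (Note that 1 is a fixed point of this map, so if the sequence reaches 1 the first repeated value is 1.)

58 → 5³ + 8³ = 637
637 → 6³ + 3³ + 7³ = 586
586 → 5³ + 8³ + 6³ = 853
853 → 8³ + 5³ + 3³ = 664
664 → 6³ + 6³ + 4³ = 496
496 → 4³ + 9³ + 6³ = 1009
1009 → 1³ + 0³ + 0³ + 9³ = 730
730 → 7³ + 3³ + 0³ = 370
370 → 3³ + 7³ + 0³ = 370  — 370 already appeared earlier.

370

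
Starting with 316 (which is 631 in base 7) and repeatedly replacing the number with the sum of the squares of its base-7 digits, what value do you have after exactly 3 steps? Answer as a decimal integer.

316 = (6,3,1)_7 → 46
46 = (6,4)_7 → 52
52 = (1,0,3)_7 → 10

10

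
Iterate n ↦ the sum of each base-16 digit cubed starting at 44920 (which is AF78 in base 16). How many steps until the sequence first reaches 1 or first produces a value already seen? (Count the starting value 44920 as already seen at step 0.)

44920 = (10,15,7,8)_16 → 10³ + 15³ + 7³ + 8³ = 5230
5230 = (1,4,6,14)_16 → 1³ + 4³ + 6³ + 14³ = 3025
3025 = (11,13,1)_16 → 11³ + 13³ + 1³ = 3529
3529 = (13,12,9)_16 → 13³ + 12³ + 9³ = 4654
4654 = (1,2,2,14)_16 → 1³ + 2³ + 2³ + 14³ = 2761
2761 = (10,12,9)_16 → 10³ + 12³ + 9³ = 3457
3457 = (13,8,1)_16 → 13³ + 8³ + 1³ = 2710
2710 = (10,9,6)_16 → 10³ + 9³ + 6³ = 1945
1945 = (7,9,9)_16 → 7³ + 9³ + 9³ = 1801
1801 = (7,0,9)_16 → 7³ + 0³ + 9³ = 1072
1072 = (4,3,0)_16 → 4³ + 3³ + 0³ = 91
91 = (5,11)_16 → 5³ + 11³ = 1456
1456 = (5,11,0)_16 → 5³ + 11³ + 0³ = 1456  — 1456 repeats.
That took 13 steps.

13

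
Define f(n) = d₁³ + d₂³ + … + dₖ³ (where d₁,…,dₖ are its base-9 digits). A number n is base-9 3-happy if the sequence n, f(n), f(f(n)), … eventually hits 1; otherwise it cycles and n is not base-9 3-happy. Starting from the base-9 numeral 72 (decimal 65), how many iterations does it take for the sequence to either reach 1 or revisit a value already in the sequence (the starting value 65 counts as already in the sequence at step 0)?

5

65 = (7,2)_9 → 7³ + 2³ = 351
351 = (4,3,0)_9 → 4³ + 3³ + 0³ = 91
91 = (1,1,1)_9 → 1³ + 1³ + 1³ = 3
3 = (3)_9 → 3³ = 27
27 = (3,0)_9 → 3³ + 0³ = 27  — 27 repeats.
That took 5 steps.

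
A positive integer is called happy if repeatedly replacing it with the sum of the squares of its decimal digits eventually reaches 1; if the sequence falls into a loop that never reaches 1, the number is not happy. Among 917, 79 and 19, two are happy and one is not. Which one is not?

917

917: 917 → 131 → 11 → 2 → 4 → 16 → 37 → 58 → 89 → 145 → 42 → 20 → 4  — repeats 4 (not happy)
79: 79 → 130 → 10 → 1  — reaches 1 (happy)
19: 19 → 82 → 68 → 100 → 1  — reaches 1 (happy)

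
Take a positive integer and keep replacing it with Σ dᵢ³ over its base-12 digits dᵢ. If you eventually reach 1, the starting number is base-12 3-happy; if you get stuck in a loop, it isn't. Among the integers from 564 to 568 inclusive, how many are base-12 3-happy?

564: 564 → 1358 → 862 → 2456 → 638 → 197 → 190 → 1028 → 856 → 1520 → 1728 → 1  (reaches 1)
565: 565 → 1359 → 881 → 342 → 288 → 8 → 512 → 755 → 1464 → 1008 → 343 → 415 → 1351 → 1136 → 1855 → 1344 → 793 → 342  (repeats 342)
566: 566 → 1366 → 1854 → 1217 → 762 → 368 → 736 → 190 → 1028 → 856 → 1520 → 1728 → 1  (reaches 1)
567: 567 → 1385 → 1197 → 1268 → 1753 → 10 → 1000 → 1611 → 1366 → 1854 → 1217 → 762 → 368 → 736 → 190 → 1028 → 856 → 1520 → 1728 → 1  (reaches 1)
568: 568 → 1422 → 1945 → 219 → 244 → 577 → 65 → 250 → 1513 → 1217 → 762 → 368 → 736 → 190 → 1028 → 856 → 1520 → 1728 → 1  (reaches 1)
base-12 3-happy: 564, 566, 567, 568

4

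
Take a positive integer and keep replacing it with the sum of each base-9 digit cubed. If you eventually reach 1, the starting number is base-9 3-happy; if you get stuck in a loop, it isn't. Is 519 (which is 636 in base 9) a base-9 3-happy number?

base-9 3-happy

519 = (6,3,6)_9 → 6³ + 3³ + 6³ = 216 + 27 + 216 = 459
459 = (5,6,0)_9 → 5³ + 6³ + 0³ = 125 + 216 + 0 = 341
341 = (4,1,8)_9 → 4³ + 1³ + 8³ = 64 + 1 + 512 = 577
577 = (7,1,1)_9 → 7³ + 1³ + 1³ = 343 + 1 + 1 = 345
345 = (4,2,3)_9 → 4³ + 2³ + 3³ = 64 + 8 + 27 = 99
99 = (1,2,0)_9 → 1³ + 2³ + 0³ = 1 + 8 + 0 = 9
9 = (1,0)_9 → 1³ + 0³ = 1 + 0 = 1  — reached 1.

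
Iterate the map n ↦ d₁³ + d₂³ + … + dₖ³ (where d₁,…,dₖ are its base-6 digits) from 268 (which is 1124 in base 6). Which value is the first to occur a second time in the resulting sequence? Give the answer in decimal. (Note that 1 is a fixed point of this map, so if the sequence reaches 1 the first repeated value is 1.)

9

268 = (1,1,2,4)_6 → 1³ + 1³ + 2³ + 4³ = 1 + 1 + 8 + 64 = 74
74 = (2,0,2)_6 → 2³ + 0³ + 2³ = 8 + 0 + 8 = 16
16 = (2,4)_6 → 2³ + 4³ = 8 + 64 = 72
72 = (2,0,0)_6 → 2³ + 0³ + 0³ = 8 + 0 + 0 = 8
8 = (1,2)_6 → 1³ + 2³ = 1 + 8 = 9
9 = (1,3)_6 → 1³ + 3³ = 1 + 27 = 28
28 = (4,4)_6 → 4³ + 4³ = 64 + 64 = 128
128 = (3,3,2)_6 → 3³ + 3³ + 2³ = 27 + 27 + 8 = 62
62 = (1,4,2)_6 → 1³ + 4³ + 2³ = 1 + 64 + 8 = 73
73 = (2,0,1)_6 → 2³ + 0³ + 1³ = 8 + 0 + 1 = 9  — 9 already appeared earlier.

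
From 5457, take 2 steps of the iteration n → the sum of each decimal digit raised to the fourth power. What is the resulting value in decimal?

9043

5457 → 3907
3907 → 9043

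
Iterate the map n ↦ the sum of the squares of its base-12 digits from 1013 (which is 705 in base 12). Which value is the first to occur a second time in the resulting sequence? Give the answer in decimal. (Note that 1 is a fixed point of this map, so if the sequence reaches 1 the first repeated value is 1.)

1013 = (7,0,5)_12 → 74
74 = (6,2)_12 → 40
40 = (3,4)_12 → 25
25 = (2,1)_12 → 5
5 = (5)_12 → 25  — 25 already appeared earlier.

25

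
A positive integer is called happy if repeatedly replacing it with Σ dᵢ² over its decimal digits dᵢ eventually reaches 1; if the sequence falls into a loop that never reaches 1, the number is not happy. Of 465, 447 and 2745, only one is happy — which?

465: 465 → 77 → 98 → 145 → 42 → 20 → 4 → 16 → 37 → 58 → 89 → 145  — repeats 145 (not happy)
447: 447 → 81 → 65 → 61 → 37 → 58 → 89 → 145 → 42 → 20 → 4 → 16 → 37  — repeats 37 (not happy)
2745: 2745 → 94 → 97 → 130 → 10 → 1  — reaches 1 (happy)

2745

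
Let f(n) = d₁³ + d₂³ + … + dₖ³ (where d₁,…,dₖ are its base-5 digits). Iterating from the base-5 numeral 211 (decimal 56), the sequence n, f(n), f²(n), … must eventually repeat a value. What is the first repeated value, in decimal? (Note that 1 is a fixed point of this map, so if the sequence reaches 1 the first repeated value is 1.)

28

56 = (2,1,1)_5 → 2³ + 1³ + 1³ = 10
10 = (2,0)_5 → 2³ + 0³ = 8
8 = (1,3)_5 → 1³ + 3³ = 28
28 = (1,0,3)_5 → 1³ + 0³ + 3³ = 28  — 28 already appeared earlier.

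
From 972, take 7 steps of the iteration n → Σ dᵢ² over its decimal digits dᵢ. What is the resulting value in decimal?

972 → 9² + 7² + 2² = 81 + 49 + 4 = 134
134 → 1² + 3² + 4² = 1 + 9 + 16 = 26
26 → 2² + 6² = 4 + 36 = 40
40 → 4² + 0² = 16 + 0 = 16
16 → 1² + 6² = 1 + 36 = 37
37 → 3² + 7² = 9 + 49 = 58
58 → 5² + 8² = 25 + 64 = 89

89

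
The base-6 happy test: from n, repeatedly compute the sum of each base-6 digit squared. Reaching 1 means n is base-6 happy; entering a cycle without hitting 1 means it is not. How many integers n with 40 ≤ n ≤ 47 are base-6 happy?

1

40: 40 → 17 → 29 → 41 → 26 → 20 → 13 → 5 → 25 → 17  — not base-6 happy
41: 41 → 26 → 20 → 13 → 5 → 25 → 17 → 29 → 41  — not base-6 happy
42: 42 → 2 → 4 → 16 → 20 → 13 → 5 → 25 → 17 → 29 → 41 → 26 → 20  — not base-6 happy
43: 43 → 3 → 9 → 10 → 17 → 29 → 41 → 26 → 20 → 13 → 5 → 25 → 17  — not base-6 happy
44: 44 → 6 → 1  — base-6 happy
45: 45 → 11 → 26 → 20 → 13 → 5 → 25 → 17 → 29 → 41 → 26  — not base-6 happy
46: 46 → 18 → 9 → 10 → 17 → 29 → 41 → 26 → 20 → 13 → 5 → 25 → 17  — not base-6 happy
47: 47 → 27 → 25 → 17 → 29 → 41 → 26 → 20 → 13 → 5 → 25  — not base-6 happy
base-6 happy: 44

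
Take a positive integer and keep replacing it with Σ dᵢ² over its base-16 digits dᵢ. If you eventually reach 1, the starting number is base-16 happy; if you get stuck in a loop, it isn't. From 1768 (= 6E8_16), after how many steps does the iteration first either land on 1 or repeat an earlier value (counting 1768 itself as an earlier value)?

1768 = (6,14,8)_16 → 6² + 14² + 8² = 296
296 = (1,2,8)_16 → 1² + 2² + 8² = 69
69 = (4,5)_16 → 4² + 5² = 41
41 = (2,9)_16 → 2² + 9² = 85
85 = (5,5)_16 → 5² + 5² = 50
50 = (3,2)_16 → 3² + 2² = 13
13 = (13)_16 → 13² = 169
169 = (10,9)_16 → 10² + 9² = 181
181 = (11,5)_16 → 11² + 5² = 146
146 = (9,2)_16 → 9² + 2² = 85  — 85 repeats.
That took 10 steps.

10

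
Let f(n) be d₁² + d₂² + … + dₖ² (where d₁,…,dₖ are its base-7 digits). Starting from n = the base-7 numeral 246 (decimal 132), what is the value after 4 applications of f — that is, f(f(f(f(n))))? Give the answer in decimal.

16

132 = (2,4,6)_7 → 56
56 = (1,1,0)_7 → 2
2 = (2)_7 → 4
4 = (4)_7 → 16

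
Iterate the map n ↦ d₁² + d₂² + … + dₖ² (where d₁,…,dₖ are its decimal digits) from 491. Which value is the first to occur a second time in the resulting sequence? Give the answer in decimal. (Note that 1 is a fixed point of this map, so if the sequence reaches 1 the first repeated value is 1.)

491 → 4² + 9² + 1² = 98
98 → 9² + 8² = 145
145 → 1² + 4² + 5² = 42
42 → 4² + 2² = 20
20 → 2² + 0² = 4
4 → 4² = 16
16 → 1² + 6² = 37
37 → 3² + 7² = 58
58 → 5² + 8² = 89
89 → 8² + 9² = 145  — 145 already appeared earlier.

145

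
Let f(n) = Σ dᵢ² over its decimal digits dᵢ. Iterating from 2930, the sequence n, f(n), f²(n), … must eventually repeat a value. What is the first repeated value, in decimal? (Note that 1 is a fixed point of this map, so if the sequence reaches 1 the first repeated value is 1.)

1

2930 → 2² + 9² + 3² + 0² = 94
94 → 9² + 4² = 97
97 → 9² + 7² = 130
130 → 1² + 3² + 0² = 10
10 → 1² + 0² = 1  — reached the fixed point 1.
1 → 1, so 1 is the first repeated value.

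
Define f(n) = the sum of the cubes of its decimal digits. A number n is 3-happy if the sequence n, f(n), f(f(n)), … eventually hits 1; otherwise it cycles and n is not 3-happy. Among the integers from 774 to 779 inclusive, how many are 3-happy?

1

774: 774 → 750 → 468 → 792 → 1080 → 513 → 153 → 153  (repeats 153)
775: 775 → 811 → 514 → 190 → 730 → 370 → 370  (repeats 370)
776: 776 → 902 → 737 → 713 → 371 → 371  (repeats 371)
777: 777 → 1029 → 738 → 882 → 1032 → 36 → 243 → 99 → 1458 → 702 → 351 → 153 → 153  (repeats 153)
778: 778 → 1198 → 1243 → 100 → 1  (reaches 1)
779: 779 → 1415 → 191 → 731 → 371 → 371  (repeats 371)
3-happy: 778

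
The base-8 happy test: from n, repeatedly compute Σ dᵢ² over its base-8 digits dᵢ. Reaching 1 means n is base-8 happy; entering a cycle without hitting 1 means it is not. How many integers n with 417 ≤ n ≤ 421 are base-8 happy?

1

417: 417 → 53 → 61 → 74 → 6 → 36 → 32 → 16 → 4 → 16  — not base-8 happy
418: 418 → 56 → 49 → 37 → 41 → 26 → 13 → 26  — not base-8 happy
419: 419 → 61 → 74 → 6 → 36 → 32 → 16 → 4 → 16  — not base-8 happy
420: 420 → 68 → 17 → 5 → 25 → 10 → 5  — not base-8 happy
421: 421 → 77 → 27 → 18 → 8 → 1  — base-8 happy
base-8 happy: 421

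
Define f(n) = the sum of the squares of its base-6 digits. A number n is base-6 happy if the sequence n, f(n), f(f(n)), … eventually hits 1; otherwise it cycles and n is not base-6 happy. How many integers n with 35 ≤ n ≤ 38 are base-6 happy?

1

35: 35 → 50 → 9 → 10 → 17 → 29 → 41 → 26 → 20 → 13 → 5 → 25 → 17  — not base-6 happy
36: 36 → 1  — base-6 happy
37: 37 → 2 → 4 → 16 → 20 → 13 → 5 → 25 → 17 → 29 → 41 → 26 → 20  — not base-6 happy
38: 38 → 5 → 25 → 17 → 29 → 41 → 26 → 20 → 13 → 5  — not base-6 happy
base-6 happy: 36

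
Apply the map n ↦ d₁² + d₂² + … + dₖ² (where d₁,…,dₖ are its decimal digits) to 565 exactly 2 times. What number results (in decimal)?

565 → 5² + 6² + 5² = 86
86 → 8² + 6² = 100

100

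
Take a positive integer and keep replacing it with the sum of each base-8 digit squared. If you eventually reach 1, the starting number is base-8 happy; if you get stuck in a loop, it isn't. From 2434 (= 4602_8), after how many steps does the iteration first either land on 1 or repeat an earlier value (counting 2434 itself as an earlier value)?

2434 = (4,6,0,2)_8 → 4² + 6² + 0² + 2² = 16 + 36 + 0 + 4 = 56
56 = (7,0)_8 → 7² + 0² = 49 + 0 = 49
49 = (6,1)_8 → 6² + 1² = 36 + 1 = 37
37 = (4,5)_8 → 4² + 5² = 16 + 25 = 41
41 = (5,1)_8 → 5² + 1² = 25 + 1 = 26
26 = (3,2)_8 → 3² + 2² = 9 + 4 = 13
13 = (1,5)_8 → 1² + 5² = 1 + 25 = 26  — 26 repeats.
That took 7 steps.

7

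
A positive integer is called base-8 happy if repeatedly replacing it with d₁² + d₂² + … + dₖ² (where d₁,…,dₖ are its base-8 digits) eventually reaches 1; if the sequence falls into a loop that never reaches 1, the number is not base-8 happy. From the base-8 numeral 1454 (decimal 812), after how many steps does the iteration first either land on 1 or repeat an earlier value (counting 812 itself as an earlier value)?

10

812 = (1,4,5,4)_8 → 1² + 4² + 5² + 4² = 1 + 16 + 25 + 16 = 58
58 = (7,2)_8 → 7² + 2² = 49 + 4 = 53
53 = (6,5)_8 → 6² + 5² = 36 + 25 = 61
61 = (7,5)_8 → 7² + 5² = 49 + 25 = 74
74 = (1,1,2)_8 → 1² + 1² + 2² = 1 + 1 + 4 = 6
6 = (6)_8 → 6² = 36
36 = (4,4)_8 → 4² + 4² = 16 + 16 = 32
32 = (4,0)_8 → 4² + 0² = 16 + 0 = 16
16 = (2,0)_8 → 2² + 0² = 4 + 0 = 4
4 = (4)_8 → 4² = 16  — 16 repeats.
That took 10 steps.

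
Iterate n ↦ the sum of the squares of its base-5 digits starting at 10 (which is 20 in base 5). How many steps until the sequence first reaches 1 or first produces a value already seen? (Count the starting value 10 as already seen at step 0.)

10 = (2,0)_5 → 4
4 = (4)_5 → 16
16 = (3,1)_5 → 10  — 10 repeats.
That took 3 steps.

3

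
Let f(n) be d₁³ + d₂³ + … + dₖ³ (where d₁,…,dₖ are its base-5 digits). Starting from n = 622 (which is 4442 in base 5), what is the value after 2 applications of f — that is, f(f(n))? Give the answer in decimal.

28

622 = (4,4,4,2)_5 → 200
200 = (1,3,0,0)_5 → 28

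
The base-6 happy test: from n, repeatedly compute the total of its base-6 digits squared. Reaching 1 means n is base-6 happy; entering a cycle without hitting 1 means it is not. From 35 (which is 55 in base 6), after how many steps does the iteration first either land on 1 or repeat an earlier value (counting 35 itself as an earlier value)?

35 = (5,5)_6 → 5² + 5² = 50
50 = (1,2,2)_6 → 1² + 2² + 2² = 9
9 = (1,3)_6 → 1² + 3² = 10
10 = (1,4)_6 → 1² + 4² = 17
17 = (2,5)_6 → 2² + 5² = 29
29 = (4,5)_6 → 4² + 5² = 41
41 = (1,0,5)_6 → 1² + 0² + 5² = 26
26 = (4,2)_6 → 4² + 2² = 20
20 = (3,2)_6 → 3² + 2² = 13
13 = (2,1)_6 → 2² + 1² = 5
5 = (5)_6 → 5² = 25
25 = (4,1)_6 → 4² + 1² = 17  — 17 repeats.
That took 12 steps.

12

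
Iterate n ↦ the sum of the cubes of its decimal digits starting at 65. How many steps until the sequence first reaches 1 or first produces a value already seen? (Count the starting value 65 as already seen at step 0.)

65 → 341
341 → 92
92 → 737
737 → 713
713 → 371
371 → 371  — 371 repeats.
That took 6 steps.

6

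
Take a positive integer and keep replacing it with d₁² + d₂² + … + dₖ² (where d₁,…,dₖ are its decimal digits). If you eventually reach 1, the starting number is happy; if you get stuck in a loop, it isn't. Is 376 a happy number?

376 → 3² + 7² + 6² = 94
94 → 9² + 4² = 97
97 → 9² + 7² = 130
130 → 1² + 3² + 0² = 10
10 → 1² + 0² = 1  — reached 1.

happy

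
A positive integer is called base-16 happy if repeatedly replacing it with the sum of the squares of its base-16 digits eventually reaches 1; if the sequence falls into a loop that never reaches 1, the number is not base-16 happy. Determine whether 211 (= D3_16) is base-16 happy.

not base-16 happy

211 = (13,3)_16 → 13² + 3² = 169 + 9 = 178
178 = (11,2)_16 → 11² + 2² = 121 + 4 = 125
125 = (7,13)_16 → 7² + 13² = 49 + 169 = 218
218 = (13,10)_16 → 13² + 10² = 169 + 100 = 269
269 = (1,0,13)_16 → 1² + 0² + 13² = 1 + 0 + 169 = 170
170 = (10,10)_16 → 10² + 10² = 100 + 100 = 200
200 = (12,8)_16 → 12² + 8² = 144 + 64 = 208
208 = (13,0)_16 → 13² + 0² = 169 + 0 = 169
169 = (10,9)_16 → 10² + 9² = 100 + 81 = 181
181 = (11,5)_16 → 11² + 5² = 121 + 25 = 146
146 = (9,2)_16 → 9² + 2² = 81 + 4 = 85
85 = (5,5)_16 → 5² + 5² = 25 + 25 = 50
50 = (3,2)_16 → 3² + 2² = 9 + 4 = 13
13 = (13)_16 → 13² = 169  — 169 already seen; the sequence cycles without reaching 1.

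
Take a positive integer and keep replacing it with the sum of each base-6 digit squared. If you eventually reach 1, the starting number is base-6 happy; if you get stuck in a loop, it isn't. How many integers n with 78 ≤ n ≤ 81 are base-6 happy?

78: 78 → 5 → 25 → 17 → 29 → 41 → 26 → 20 → 13 → 5  (repeats 5)
79: 79 → 6 → 1  (reaches 1)
80: 80 → 9 → 10 → 17 → 29 → 41 → 26 → 20 → 13 → 5 → 25 → 17  (repeats 17)
81: 81 → 14 → 8 → 5 → 25 → 17 → 29 → 41 → 26 → 20 → 13 → 5  (repeats 5)
base-6 happy: 79

1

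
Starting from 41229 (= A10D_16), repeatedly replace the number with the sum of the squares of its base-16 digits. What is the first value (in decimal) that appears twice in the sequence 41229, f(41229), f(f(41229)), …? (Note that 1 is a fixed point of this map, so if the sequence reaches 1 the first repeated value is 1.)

41229 = (10,1,0,13)_16 → 10² + 1² + 0² + 13² = 100 + 1 + 0 + 169 = 270
270 = (1,0,14)_16 → 1² + 0² + 14² = 1 + 0 + 196 = 197
197 = (12,5)_16 → 12² + 5² = 144 + 25 = 169
169 = (10,9)_16 → 10² + 9² = 100 + 81 = 181
181 = (11,5)_16 → 11² + 5² = 121 + 25 = 146
146 = (9,2)_16 → 9² + 2² = 81 + 4 = 85
85 = (5,5)_16 → 5² + 5² = 25 + 25 = 50
50 = (3,2)_16 → 3² + 2² = 9 + 4 = 13
13 = (13)_16 → 13² = 169  — 169 already appeared earlier.

169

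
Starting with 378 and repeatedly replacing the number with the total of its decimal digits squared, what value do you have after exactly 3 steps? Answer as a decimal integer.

81

378 → 3² + 7² + 8² = 9 + 49 + 64 = 122
122 → 1² + 2² + 2² = 1 + 4 + 4 = 9
9 → 9² = 81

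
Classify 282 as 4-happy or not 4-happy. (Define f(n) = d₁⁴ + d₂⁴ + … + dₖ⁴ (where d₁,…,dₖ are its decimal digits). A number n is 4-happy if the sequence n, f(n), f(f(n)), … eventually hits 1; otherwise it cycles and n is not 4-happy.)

not 4-happy

282 → 2⁴ + 8⁴ + 2⁴ = 16 + 4096 + 16 = 4128
4128 → 4⁴ + 1⁴ + 2⁴ + 8⁴ = 256 + 1 + 16 + 4096 = 4369
4369 → 4⁴ + 3⁴ + 6⁴ + 9⁴ = 256 + 81 + 1296 + 6561 = 8194
8194 → 8⁴ + 1⁴ + 9⁴ + 4⁴ = 4096 + 1 + 6561 + 256 = 10914
10914 → 1⁴ + 0⁴ + 9⁴ + 1⁴ + 4⁴ = 1 + 0 + 6561 + 1 + 256 = 6819
6819 → 6⁴ + 8⁴ + 1⁴ + 9⁴ = 1296 + 4096 + 1 + 6561 = 11954
11954 → 1⁴ + 1⁴ + 9⁴ + 5⁴ + 4⁴ = 1 + 1 + 6561 + 625 + 256 = 7444
7444 → 7⁴ + 4⁴ + 4⁴ + 4⁴ = 2401 + 256 + 256 + 256 = 3169
3169 → 3⁴ + 1⁴ + 6⁴ + 9⁴ = 81 + 1 + 1296 + 6561 = 7939
7939 → 7⁴ + 9⁴ + 3⁴ + 9⁴ = 2401 + 6561 + 81 + 6561 = 15604
15604 → 1⁴ + 5⁴ + 6⁴ + 0⁴ + 4⁴ = 1 + 625 + 1296 + 0 + 256 = 2178
2178 → 2⁴ + 1⁴ + 7⁴ + 8⁴ = 16 + 1 + 2401 + 4096 = 6514
6514 → 6⁴ + 5⁴ + 1⁴ + 4⁴ = 1296 + 625 + 1 + 256 = 2178  — 2178 already seen; the sequence cycles without reaching 1.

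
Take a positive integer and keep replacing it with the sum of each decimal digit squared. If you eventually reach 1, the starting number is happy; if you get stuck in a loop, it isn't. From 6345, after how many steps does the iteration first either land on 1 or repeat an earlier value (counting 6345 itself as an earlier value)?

6345 → 6² + 3² + 4² + 5² = 86
86 → 8² + 6² = 100
100 → 1² + 0² + 0² = 1  — reached 1.
That took 3 steps.

3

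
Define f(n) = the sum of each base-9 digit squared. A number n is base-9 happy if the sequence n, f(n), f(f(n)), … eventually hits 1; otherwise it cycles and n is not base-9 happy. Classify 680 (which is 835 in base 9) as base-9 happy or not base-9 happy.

not base-9 happy

680 = (8,3,5)_9 → 8² + 3² + 5² = 64 + 9 + 25 = 98
98 = (1,1,8)_9 → 1² + 1² + 8² = 1 + 1 + 64 = 66
66 = (7,3)_9 → 7² + 3² = 49 + 9 = 58
58 = (6,4)_9 → 6² + 4² = 36 + 16 = 52
52 = (5,7)_9 → 5² + 7² = 25 + 49 = 74
74 = (8,2)_9 → 8² + 2² = 64 + 4 = 68
68 = (7,5)_9 → 7² + 5² = 49 + 25 = 74  — 74 already seen; the sequence cycles without reaching 1.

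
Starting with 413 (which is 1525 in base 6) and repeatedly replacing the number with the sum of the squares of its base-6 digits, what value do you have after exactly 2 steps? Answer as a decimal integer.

11

413 = (1,5,2,5)_6 → 1² + 5² + 2² + 5² = 1 + 25 + 4 + 25 = 55
55 = (1,3,1)_6 → 1² + 3² + 1² = 1 + 9 + 1 = 11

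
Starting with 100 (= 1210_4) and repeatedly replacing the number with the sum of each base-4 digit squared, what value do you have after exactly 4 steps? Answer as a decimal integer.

4

100 = (1,2,1,0)_4 → 1² + 2² + 1² + 0² = 1 + 4 + 1 + 0 = 6
6 = (1,2)_4 → 1² + 2² = 1 + 4 = 5
5 = (1,1)_4 → 1² + 1² = 1 + 1 = 2
2 = (2)_4 → 2² = 4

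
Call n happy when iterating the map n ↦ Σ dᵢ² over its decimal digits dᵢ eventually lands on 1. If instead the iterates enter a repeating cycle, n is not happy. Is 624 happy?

624 → 6² + 2² + 4² = 56
56 → 5² + 6² = 61
61 → 6² + 1² = 37
37 → 3² + 7² = 58
58 → 5² + 8² = 89
89 → 8² + 9² = 145
145 → 1² + 4² + 5² = 42
42 → 4² + 2² = 20
20 → 2² + 0² = 4
4 → 4² = 16
16 → 1² + 6² = 37  — 37 already seen; the sequence cycles without reaching 1.

not happy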